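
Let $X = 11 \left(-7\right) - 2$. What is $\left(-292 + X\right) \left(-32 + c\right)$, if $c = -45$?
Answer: $28567$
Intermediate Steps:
$X = -79$ ($X = -77 - 2 = -79$)
$\left(-292 + X\right) \left(-32 + c\right) = \left(-292 - 79\right) \left(-32 - 45\right) = \left(-371\right) \left(-77\right) = 28567$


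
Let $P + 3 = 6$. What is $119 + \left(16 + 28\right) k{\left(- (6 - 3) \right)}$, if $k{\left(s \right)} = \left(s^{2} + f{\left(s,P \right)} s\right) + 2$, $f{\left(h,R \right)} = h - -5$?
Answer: $339$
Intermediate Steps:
$P = 3$ ($P = -3 + 6 = 3$)
$f{\left(h,R \right)} = 5 + h$ ($f{\left(h,R \right)} = h + 5 = 5 + h$)
$k{\left(s \right)} = 2 + s^{2} + s \left(5 + s\right)$ ($k{\left(s \right)} = \left(s^{2} + \left(5 + s\right) s\right) + 2 = \left(s^{2} + s \left(5 + s\right)\right) + 2 = 2 + s^{2} + s \left(5 + s\right)$)
$119 + \left(16 + 28\right) k{\left(- (6 - 3) \right)} = 119 + \left(16 + 28\right) \left(2 + \left(- (6 - 3)\right)^{2} + - (6 - 3) \left(5 - \left(6 - 3\right)\right)\right) = 119 + 44 \left(2 + \left(\left(-1\right) 3\right)^{2} + \left(-1\right) 3 \left(5 - 3\right)\right) = 119 + 44 \left(2 + \left(-3\right)^{2} - 3 \left(5 - 3\right)\right) = 119 + 44 \left(2 + 9 - 6\right) = 119 + 44 \cdot 5 = 119 + 220 = 339$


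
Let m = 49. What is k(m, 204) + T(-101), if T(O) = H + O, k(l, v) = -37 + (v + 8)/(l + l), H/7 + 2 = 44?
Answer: 7750/49 ≈ 158.16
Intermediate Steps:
H = 294 (H = -14 + 7*44 = -14 + 308 = 294)
k(l, v) = -37 + (8 + v)/(2*l) (k(l, v) = -37 + (8 + v)/((2*l)) = -37 + (8 + v)*(1/(2*l)) = -37 + (8 + v)/(2*l))
T(O) = 294 + O
k(m, 204) + T(-101) = (½)*(8 + 204 - 74*49)/49 + (294 - 101) = (½)*(1/49)*(8 + 204 - 3626) + 193 = (½)*(1/49)*(-3414) + 193 = -1707/49 + 193 = 7750/49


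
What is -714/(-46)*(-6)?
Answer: -2142/23 ≈ -93.130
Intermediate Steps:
-714/(-46)*(-6) = -714*(-1)/46*(-6) = -34*(-21/46)*(-6) = (357/23)*(-6) = -2142/23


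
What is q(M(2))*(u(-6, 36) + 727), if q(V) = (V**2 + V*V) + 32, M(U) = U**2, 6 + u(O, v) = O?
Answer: 45760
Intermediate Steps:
u(O, v) = -6 + O
q(V) = 32 + 2*V**2 (q(V) = (V**2 + V**2) + 32 = 2*V**2 + 32 = 32 + 2*V**2)
q(M(2))*(u(-6, 36) + 727) = (32 + 2*(2**2)**2)*((-6 - 6) + 727) = (32 + 2*4**2)*(-12 + 727) = (32 + 2*16)*715 = (32 + 32)*715 = 64*715 = 45760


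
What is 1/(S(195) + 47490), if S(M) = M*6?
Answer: 1/48660 ≈ 2.0551e-5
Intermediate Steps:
S(M) = 6*M
1/(S(195) + 47490) = 1/(6*195 + 47490) = 1/(1170 + 47490) = 1/48660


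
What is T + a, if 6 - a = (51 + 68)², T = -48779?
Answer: -62934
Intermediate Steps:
a = -14155 (a = 6 - (51 + 68)² = 6 - 1*119² = 6 - 1*14161 = 6 - 14161 = -14155)
T + a = -48779 - 14155 = -62934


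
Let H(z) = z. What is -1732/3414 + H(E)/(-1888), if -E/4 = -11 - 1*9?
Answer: -110723/201426 ≈ -0.54970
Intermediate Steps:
E = 80 (E = -4*(-11 - 1*9) = -4*(-11 - 9) = -4*(-20) = 80)
-1732/3414 + H(E)/(-1888) = -1732/3414 + 80/(-1888) = -1732*1/3414 + 80*(-1/1888) = -866/1707 - 5/118 = -110723/201426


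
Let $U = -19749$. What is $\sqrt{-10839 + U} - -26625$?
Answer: $26625 + 2 i \sqrt{7647} \approx 26625.0 + 174.89 i$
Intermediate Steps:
$\sqrt{-10839 + U} - -26625 = \sqrt{-10839 - 19749} - -26625 = \sqrt{-30588} + 26625 = 2 i \sqrt{7647} + 26625 = 26625 + 2 i \sqrt{7647}$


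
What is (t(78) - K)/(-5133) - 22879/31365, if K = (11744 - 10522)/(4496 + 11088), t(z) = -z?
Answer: -298664704363/418161692880 ≈ -0.71423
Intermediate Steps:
K = 611/7792 (K = 1222/15584 = 1222*(1/15584) = 611/7792 ≈ 0.078414)
(t(78) - K)/(-5133) - 22879/31365 = (-1*78 - 1*611/7792)/(-5133) - 22879/31365 = (-78 - 611/7792)*(-1/5133) - 22879*1/31365 = -608387/7792*(-1/5133) - 22879/31365 = 608387/39996336 - 22879/31365 = -298664704363/418161692880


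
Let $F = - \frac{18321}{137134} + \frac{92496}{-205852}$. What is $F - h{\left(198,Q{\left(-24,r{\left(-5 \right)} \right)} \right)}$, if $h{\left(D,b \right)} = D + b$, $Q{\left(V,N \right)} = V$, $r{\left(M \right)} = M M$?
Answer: $- \frac{1232088845547}{7057327042} \approx -174.58$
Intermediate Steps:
$r{\left(M \right)} = M^{2}$
$F = - \frac{4113940239}{7057327042}$ ($F = \left(-18321\right) \frac{1}{137134} + 92496 \left(- \frac{1}{205852}\right) = - \frac{18321}{137134} - \frac{23124}{51463} = - \frac{4113940239}{7057327042} \approx -0.58293$)
$F - h{\left(198,Q{\left(-24,r{\left(-5 \right)} \right)} \right)} = - \frac{4113940239}{7057327042} - \left(198 - 24\right) = - \frac{4113940239}{7057327042} - 174 = - \frac{1232088845547}{7057327042}$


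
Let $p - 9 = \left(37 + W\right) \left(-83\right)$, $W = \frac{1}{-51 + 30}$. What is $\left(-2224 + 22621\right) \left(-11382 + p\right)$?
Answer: $- \frac{2061735559}{7} \approx -2.9453 \cdot 10^{8}$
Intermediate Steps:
$W = - \frac{1}{21}$ ($W = \frac{1}{-21} = - \frac{1}{21} \approx -0.047619$)
$p = - \frac{64219}{21}$ ($p = 9 + \left(37 - \frac{1}{21}\right) \left(-83\right) = 9 + \frac{776}{21} \left(-83\right) = 9 - \frac{64408}{21} = - \frac{64219}{21} \approx -3058.0$)
$\left(-2224 + 22621\right) \left(-11382 + p\right) = \left(-2224 + 22621\right) \left(-11382 - \frac{64219}{21}\right) = 20397 \left(- \frac{303241}{21}\right) = - \frac{2061735559}{7}$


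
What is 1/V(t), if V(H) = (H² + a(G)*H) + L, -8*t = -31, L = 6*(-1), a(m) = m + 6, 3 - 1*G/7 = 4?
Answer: 64/329 ≈ 0.19453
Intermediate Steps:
G = -7 (G = 21 - 7*4 = 21 - 28 = -7)
a(m) = 6 + m
L = -6
t = 31/8 (t = -⅛*(-31) = 31/8 ≈ 3.8750)
V(H) = -6 + H² - H (V(H) = (H² + (6 - 7)*H) - 6 = (H² - H) - 6 = -6 + H² - H)
1/V(t) = 1/(-6 + (31/8)² - 1*31/8) = 1/(-6 + 961/64 - 31/8) = 1/(329/64) = 64/329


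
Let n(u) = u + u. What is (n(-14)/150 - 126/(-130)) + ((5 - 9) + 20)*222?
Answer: 3463963/975 ≈ 3552.8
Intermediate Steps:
n(u) = 2*u
(n(-14)/150 - 126/(-130)) + ((5 - 9) + 20)*222 = ((2*(-14))/150 - 126/(-130)) + ((5 - 9) + 20)*222 = (-28*1/150 - 126*(-1/130)) + (-4 + 20)*222 = (-14/75 + 63/65) + 16*222 = 763/975 + 3552 = 3463963/975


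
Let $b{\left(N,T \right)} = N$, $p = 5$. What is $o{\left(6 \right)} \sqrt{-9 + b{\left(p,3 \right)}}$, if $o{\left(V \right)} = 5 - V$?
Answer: $- 2 i \approx - 2.0 i$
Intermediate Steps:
$o{\left(6 \right)} \sqrt{-9 + b{\left(p,3 \right)}} = \left(5 - 6\right) \sqrt{-9 + 5} = \left(5 - 6\right) \sqrt{-4} = - 2 i$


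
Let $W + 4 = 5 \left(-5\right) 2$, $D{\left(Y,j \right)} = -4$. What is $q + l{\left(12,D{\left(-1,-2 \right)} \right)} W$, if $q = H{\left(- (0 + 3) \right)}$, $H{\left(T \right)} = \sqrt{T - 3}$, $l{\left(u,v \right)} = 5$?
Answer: $-270 + i \sqrt{6} \approx -270.0 + 2.4495 i$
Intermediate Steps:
$H{\left(T \right)} = \sqrt{-3 + T}$
$q = i \sqrt{6}$ ($q = \sqrt{-3 - \left(0 + 3\right)} = \sqrt{-3 - 3} = \sqrt{-6} = i \sqrt{6} \approx 2.4495 i$)
$W = -54$ ($W = -4 + 5 \left(-5\right) 2 = -4 - 50 = -54$)
$q + l{\left(12,D{\left(-1,-2 \right)} \right)} W = i \sqrt{6} + 5 \left(-54\right) = i \sqrt{6} - 270 = -270 + i \sqrt{6}$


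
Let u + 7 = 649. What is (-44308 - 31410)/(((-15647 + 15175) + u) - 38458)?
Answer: 37859/19144 ≈ 1.9776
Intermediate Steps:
u = 642 (u = -7 + 649 = 642)
(-44308 - 31410)/(((-15647 + 15175) + u) - 38458) = (-44308 - 31410)/(((-15647 + 15175) + 642) - 38458) = -75718/((-472 + 642) - 38458) = -75718/(170 - 38458) = -75718/(-38288) = -75718*(-1/38288) = 37859/19144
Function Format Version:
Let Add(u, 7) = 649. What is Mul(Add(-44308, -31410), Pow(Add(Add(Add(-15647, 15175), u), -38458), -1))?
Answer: Rational(37859, 19144) ≈ 1.9776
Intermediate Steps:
u = 642 (u = Add(-7, 649) = 642)
Mul(Add(-44308, -31410), Pow(Add(Add(Add(-15647, 15175), u), -38458), -1)) = Mul(Add(-44308, -31410), Pow(Add(Add(Add(-15647, 15175), 642), -38458), -1)) = Mul(-75718, Pow(Add(Add(-472, 642), -38458), -1)) = Mul(-75718, Pow(Add(170, -38458), -1)) = Mul(-75718, Pow(-38288, -1)) = Mul(-75718, Rational(-1, 38288)) = Rational(37859, 19144)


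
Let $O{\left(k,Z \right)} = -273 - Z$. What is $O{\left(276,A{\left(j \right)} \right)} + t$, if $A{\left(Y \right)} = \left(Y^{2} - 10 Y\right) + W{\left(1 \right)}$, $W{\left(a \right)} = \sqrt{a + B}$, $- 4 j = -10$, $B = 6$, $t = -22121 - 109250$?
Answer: $- \frac{526501}{4} - \sqrt{7} \approx -1.3163 \cdot 10^{5}$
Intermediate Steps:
$t = -131371$
$j = \frac{5}{2}$ ($j = \left(- \frac{1}{4}\right) \left(-10\right) = \frac{5}{2} \approx 2.5$)
$W{\left(a \right)} = \sqrt{6 + a}$ ($W{\left(a \right)} = \sqrt{a + 6} = \sqrt{6 + a}$)
$A{\left(Y \right)} = \sqrt{7} + Y^{2} - 10 Y$ ($A{\left(Y \right)} = \left(Y^{2} - 10 Y\right) + \sqrt{6 + 1} = \left(Y^{2} - 10 Y\right) + \sqrt{7} = \sqrt{7} + Y^{2} - 10 Y$)
$O{\left(276,A{\left(j \right)} \right)} + t = \left(-273 - \left(\sqrt{7} + \left(\frac{5}{2}\right)^{2} - 25\right)\right) - 131371 = \left(-273 - \left(\sqrt{7} + \frac{25}{4} - 25\right)\right) - 131371 = \left(-273 - \left(- \frac{75}{4} + \sqrt{7}\right)\right) - 131371 = \left(-273 + \left(\frac{75}{4} - \sqrt{7}\right)\right) - 131371 = \left(- \frac{1017}{4} - \sqrt{7}\right) - 131371 = - \frac{526501}{4} - \sqrt{7}$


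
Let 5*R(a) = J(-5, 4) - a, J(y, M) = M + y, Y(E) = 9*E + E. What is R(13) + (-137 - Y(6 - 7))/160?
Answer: -115/32 ≈ -3.5938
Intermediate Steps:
Y(E) = 10*E
R(a) = -1/5 - a/5 (R(a) = ((4 - 5) - a)/5 = (-1 - a)/5 = -1/5 - a/5)
R(13) + (-137 - Y(6 - 7))/160 = (-1/5 - 1/5*13) + (-137 - 10*(6 - 7))/160 = (-1/5 - 13/5) + (-137 - 10*(-1))*(1/160) = -14/5 + (-137 - 1*(-10))*(1/160) = -14/5 + (-137 + 10)*(1/160) = -14/5 - 127*1/160 = -14/5 - 127/160 = -115/32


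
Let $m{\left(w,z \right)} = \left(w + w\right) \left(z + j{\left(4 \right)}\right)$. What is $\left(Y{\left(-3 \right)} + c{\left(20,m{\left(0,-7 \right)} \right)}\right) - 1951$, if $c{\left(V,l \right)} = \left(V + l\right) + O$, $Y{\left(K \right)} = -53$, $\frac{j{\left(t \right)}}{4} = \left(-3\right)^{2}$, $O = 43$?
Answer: $-1941$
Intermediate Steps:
$j{\left(t \right)} = 36$ ($j{\left(t \right)} = 4 \left(-3\right)^{2} = 4 \cdot 9 = 36$)
$m{\left(w,z \right)} = 2 w \left(36 + z\right)$ ($m{\left(w,z \right)} = \left(w + w\right) \left(z + 36\right) = 2 w \left(36 + z\right)$)
$c{\left(V,l \right)} = 43 + V + l$ ($c{\left(V,l \right)} = \left(V + l\right) + 43 = 43 + V + l$)
$\left(Y{\left(-3 \right)} + c{\left(20,m{\left(0,-7 \right)} \right)}\right) - 1951 = \left(-53 + \left(43 + 20 + 2 \cdot 0 \left(36 - 7\right)\right)\right) - 1951 = \left(-53 + \left(43 + 20 + 2 \cdot 0 \cdot 29\right)\right) - 1951 = \left(-53 + \left(43 + 20 + 0\right)\right) - 1951 = \left(-53 + 63\right) - 1951 = 10 - 1951 = -1941$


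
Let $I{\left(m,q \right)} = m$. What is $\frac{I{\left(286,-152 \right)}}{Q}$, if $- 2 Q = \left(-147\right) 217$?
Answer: $\frac{572}{31899} \approx 0.017932$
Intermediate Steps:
$Q = \frac{31899}{2}$ ($Q = - \frac{\left(-147\right) 217}{2} = \left(- \frac{1}{2}\right) \left(-31899\right) = \frac{31899}{2} \approx 15950.0$)
$\frac{I{\left(286,-152 \right)}}{Q} = \frac{286}{\frac{31899}{2}} = 286 \cdot \frac{2}{31899} = \frac{572}{31899}$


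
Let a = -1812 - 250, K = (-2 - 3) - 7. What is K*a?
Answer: 24744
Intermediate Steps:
K = -12 (K = -5 - 7 = -12)
a = -2062
K*a = -12*(-2062) = 24744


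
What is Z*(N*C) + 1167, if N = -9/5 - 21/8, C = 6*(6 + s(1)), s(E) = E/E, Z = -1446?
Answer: 2699061/10 ≈ 2.6991e+5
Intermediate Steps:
s(E) = 1
C = 42 (C = 6*(6 + 1) = 6*7 = 42)
N = -177/40 (N = -9*⅕ - 21*⅛ = -9/5 - 21/8 = -177/40 ≈ -4.4250)
Z*(N*C) + 1167 = -(-127971)*42/20 + 1167 = -1446*(-3717/20) + 1167 = 2687391/10 + 1167 = 2699061/10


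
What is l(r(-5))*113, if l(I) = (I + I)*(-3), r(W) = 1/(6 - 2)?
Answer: -339/2 ≈ -169.50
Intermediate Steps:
r(W) = ¼ (r(W) = 1/4 = ¼)
l(I) = -6*I (l(I) = (2*I)*(-3) = -6*I)
l(r(-5))*113 = -6*¼*113 = -3/2*113 = -339/2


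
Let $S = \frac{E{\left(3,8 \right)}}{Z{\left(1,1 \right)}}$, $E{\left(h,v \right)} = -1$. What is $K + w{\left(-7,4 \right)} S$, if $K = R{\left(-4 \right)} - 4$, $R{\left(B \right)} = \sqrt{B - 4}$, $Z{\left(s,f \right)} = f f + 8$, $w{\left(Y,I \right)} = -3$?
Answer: $- \frac{11}{3} + 2 i \sqrt{2} \approx -3.6667 + 2.8284 i$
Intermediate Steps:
$Z{\left(s,f \right)} = 8 + f^{2}$ ($Z{\left(s,f \right)} = f^{2} + 8 = 8 + f^{2}$)
$R{\left(B \right)} = \sqrt{-4 + B}$
$K = -4 + 2 i \sqrt{2}$ ($K = \sqrt{-4 - 4} - 4 = \sqrt{-8} - 4 = 2 i \sqrt{2} - 4 = -4 + 2 i \sqrt{2} \approx -4.0 + 2.8284 i$)
$S = - \frac{1}{9}$ ($S = - \frac{1}{8 + 1^{2}} = - \frac{1}{8 + 1} = - \frac{1}{9} \approx -0.11111$)
$K + w{\left(-7,4 \right)} S = \left(-4 + 2 i \sqrt{2}\right) - - \frac{1}{3} = \left(-4 + 2 i \sqrt{2}\right) + \frac{1}{3} = - \frac{11}{3} + 2 i \sqrt{2}$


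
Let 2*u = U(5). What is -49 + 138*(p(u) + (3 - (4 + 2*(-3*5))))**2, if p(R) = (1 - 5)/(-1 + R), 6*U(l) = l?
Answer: 8691737/49 ≈ 1.7738e+5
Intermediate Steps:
U(l) = l/6
u = 5/12 (u = ((1/6)*5)/2 = (1/2)*(5/6) = 5/12 ≈ 0.41667)
p(R) = -4/(-1 + R)
-49 + 138*(p(u) + (3 - (4 + 2*(-3*5))))**2 = -49 + 138*(-4/(-1 + 5/12) + (3 - (4 + 2*(-3*5))))**2 = -49 + 138*(-4/(-7/12) + (3 - (4 + 2*(-15))))**2 = -49 + 138*(-4*(-12/7) + (3 - (4 - 30)))**2 = -49 + 138*(48/7 + (3 - 1*(-26)))**2 = -49 + 138*(48/7 + (3 + 26))**2 = -49 + 138*(48/7 + 29)**2 = -49 + 138*(251/7)**2 = -49 + 138*(63001/49) = -49 + 8694138/49 = 8691737/49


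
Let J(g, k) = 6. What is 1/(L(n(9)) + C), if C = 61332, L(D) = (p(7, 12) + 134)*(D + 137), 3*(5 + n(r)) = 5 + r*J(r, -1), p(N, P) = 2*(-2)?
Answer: 3/243146 ≈ 1.2338e-5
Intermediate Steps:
p(N, P) = -4
n(r) = -10/3 + 2*r (n(r) = -5 + (5 + r*6)/3 = -5 + (5 + 6*r)/3 = -5 + (5/3 + 2*r) = -10/3 + 2*r)
L(D) = 17810 + 130*D (L(D) = (-4 + 134)*(D + 137) = 130*(137 + D) = 17810 + 130*D)
1/(L(n(9)) + C) = 1/((17810 + 130*(-10/3 + 2*9)) + 61332) = 1/((17810 + 130*(-10/3 + 18)) + 61332) = 1/((17810 + 130*(44/3)) + 61332) = 1/((17810 + 5720/3) + 61332) = 1/(59150/3 + 61332) = 1/(243146/3) = 3/243146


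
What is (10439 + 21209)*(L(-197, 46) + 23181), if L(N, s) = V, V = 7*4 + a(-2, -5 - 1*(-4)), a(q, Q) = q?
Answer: 734455136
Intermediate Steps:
V = 26 (V = 7*4 - 2 = 28 - 2 = 26)
L(N, s) = 26
(10439 + 21209)*(L(-197, 46) + 23181) = (10439 + 21209)*(26 + 23181) = 31648*23207 = 734455136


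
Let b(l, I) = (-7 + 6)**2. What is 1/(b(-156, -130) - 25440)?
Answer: -1/25439 ≈ -3.9310e-5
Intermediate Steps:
b(l, I) = 1 (b(l, I) = (-1)**2 = 1)
1/(b(-156, -130) - 25440) = 1/(1 - 25440) = 1/(-25439) = -1/25439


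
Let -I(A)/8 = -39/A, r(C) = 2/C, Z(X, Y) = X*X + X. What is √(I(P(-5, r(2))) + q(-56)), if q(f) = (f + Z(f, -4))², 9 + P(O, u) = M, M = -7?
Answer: √36578226/2 ≈ 3024.0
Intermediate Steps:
Z(X, Y) = X + X² (Z(X, Y) = X² + X = X + X²)
P(O, u) = -16 (P(O, u) = -9 - 7 = -16)
q(f) = (f + f*(1 + f))²
I(A) = 312/A (I(A) = -(-312)/A = 312/A)
√(I(P(-5, r(2))) + q(-56)) = √(312/(-16) + (-56)²*(2 - 56)²) = √(312*(-1/16) + 3136*(-54)²) = √(-39/2 + 3136*2916) = √(-39/2 + 9144576) = √(18289113/2) = √36578226/2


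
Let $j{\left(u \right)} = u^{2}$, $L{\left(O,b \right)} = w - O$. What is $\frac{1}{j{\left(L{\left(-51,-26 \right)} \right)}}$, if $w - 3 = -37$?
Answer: $\frac{1}{289} \approx 0.0034602$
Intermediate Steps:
$w = -34$ ($w = 3 - 37 = -34$)
$L{\left(O,b \right)} = -34 - O$
$\frac{1}{j{\left(L{\left(-51,-26 \right)} \right)}} = \frac{1}{\left(-34 - -51\right)^{2}} = \frac{1}{\left(-34 + 51\right)^{2}} = \frac{1}{17^{2}} = \frac{1}{289}$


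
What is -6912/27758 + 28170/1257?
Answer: 128875746/5815301 ≈ 22.161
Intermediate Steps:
-6912/27758 + 28170/1257 = -6912*1/27758 + 28170*(1/1257) = -3456/13879 + 9390/419 = 128875746/5815301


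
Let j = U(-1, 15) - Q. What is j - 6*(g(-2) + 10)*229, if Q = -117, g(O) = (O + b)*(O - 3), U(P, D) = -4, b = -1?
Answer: -34237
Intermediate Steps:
g(O) = (-1 + O)*(-3 + O) (g(O) = (O - 1)*(O - 3) = (-1 + O)*(-3 + O))
j = 113 (j = -4 - 1*(-117) = -4 + 117 = 113)
j - 6*(g(-2) + 10)*229 = 113 - 6*((3 + (-2)**2 - 4*(-2)) + 10)*229 = 113 - 6*((3 + 4 + 8) + 10)*229 = 113 - 6*(15 + 10)*229 = 113 - 6*25*229 = 113 - 150*229 = 113 - 34350 = -34237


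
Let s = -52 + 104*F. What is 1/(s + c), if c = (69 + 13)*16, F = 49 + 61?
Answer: 1/12700 ≈ 7.8740e-5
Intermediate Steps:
F = 110
c = 1312 (c = 82*16 = 1312)
s = 11388 (s = -52 + 104*110 = -52 + 11440 = 11388)
1/(s + c) = 1/(11388 + 1312) = 1/12700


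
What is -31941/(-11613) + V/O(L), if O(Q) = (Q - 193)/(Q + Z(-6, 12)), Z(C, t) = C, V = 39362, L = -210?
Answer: 4702325139/222859 ≈ 21100.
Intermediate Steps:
O(Q) = (-193 + Q)/(-6 + Q) (O(Q) = (Q - 193)/(Q - 6) = (-193 + Q)/(-6 + Q))
-31941/(-11613) + V/O(L) = -31941/(-11613) + 39362/(((-193 - 210)/(-6 - 210))) = -31941*(-1/11613) + 39362/((-403/(-216))) = 1521/553 + 39362/((-1/216*(-403))) = 1521/553 + 39362/(403/216) = 1521/553 + 39362*(216/403) = 1521/553 + 8502192/403 = 4702325139/222859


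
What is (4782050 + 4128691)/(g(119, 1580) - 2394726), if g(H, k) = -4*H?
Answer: -8910741/2395202 ≈ -3.7202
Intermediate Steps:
(4782050 + 4128691)/(g(119, 1580) - 2394726) = (4782050 + 4128691)/(-4*119 - 2394726) = 8910741/(-476 - 2394726) = 8910741/(-2395202) = 8910741*(-1/2395202) = -8910741/2395202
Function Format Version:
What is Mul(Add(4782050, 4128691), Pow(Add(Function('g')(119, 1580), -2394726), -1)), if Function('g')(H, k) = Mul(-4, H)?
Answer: Rational(-8910741, 2395202) ≈ -3.7202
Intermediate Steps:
Mul(Add(4782050, 4128691), Pow(Add(Function('g')(119, 1580), -2394726), -1)) = Mul(Add(4782050, 4128691), Pow(Add(Mul(-4, 119), -2394726), -1)) = Mul(8910741, Pow(Add(-476, -2394726), -1)) = Mul(8910741, Pow(-2395202, -1)) = Mul(8910741, Rational(-1, 2395202)) = Rational(-8910741, 2395202)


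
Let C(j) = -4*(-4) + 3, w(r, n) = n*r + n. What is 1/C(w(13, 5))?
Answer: 1/19 ≈ 0.052632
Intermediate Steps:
w(r, n) = n + n*r
C(j) = 19 (C(j) = 16 + 3 = 19)
1/C(w(13, 5)) = 1/19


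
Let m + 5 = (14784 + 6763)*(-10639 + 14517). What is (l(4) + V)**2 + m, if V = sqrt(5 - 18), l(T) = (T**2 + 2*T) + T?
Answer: 83560032 + 56*I*sqrt(13) ≈ 8.356e+7 + 201.91*I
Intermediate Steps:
l(T) = T**2 + 3*T
m = 83559261 (m = -5 + (14784 + 6763)*(-10639 + 14517) = -5 + 21547*3878 = -5 + 83559266 = 83559261)
V = I*sqrt(13) (V = sqrt(-13) = I*sqrt(13) ≈ 3.6056*I)
(l(4) + V)**2 + m = (4*(3 + 4) + I*sqrt(13))**2 + 83559261 = (4*7 + I*sqrt(13))**2 + 83559261 = (28 + I*sqrt(13))**2 + 83559261 = 83559261 + (28 + I*sqrt(13))**2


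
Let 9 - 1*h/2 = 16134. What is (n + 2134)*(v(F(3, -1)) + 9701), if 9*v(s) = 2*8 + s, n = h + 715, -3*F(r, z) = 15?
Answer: -2567295320/9 ≈ -2.8526e+8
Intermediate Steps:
h = -32250 (h = 18 - 2*16134 = 18 - 32268 = -32250)
F(r, z) = -5 (F(r, z) = -⅓*15 = -5)
n = -31535 (n = -32250 + 715 = -31535)
v(s) = 16/9 + s/9 (v(s) = (2*8 + s)/9 = (16 + s)/9 = 16/9 + s/9)
(n + 2134)*(v(F(3, -1)) + 9701) = (-31535 + 2134)*((16/9 + (⅑)*(-5)) + 9701) = -29401*((16/9 - 5/9) + 9701) = -29401*(11/9 + 9701) = -29401*87320/9 = -2567295320/9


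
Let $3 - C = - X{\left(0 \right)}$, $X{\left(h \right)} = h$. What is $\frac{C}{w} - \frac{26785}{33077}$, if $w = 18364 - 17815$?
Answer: $- \frac{442598}{550281} \approx -0.80431$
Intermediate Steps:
$C = 3$ ($C = 3 - \left(-1\right) 0 = 3 - 0 = 3 + 0 = 3$)
$w = 549$ ($w = 18364 - 17815 = 549$)
$\frac{C}{w} - \frac{26785}{33077} = \frac{3}{549} - \frac{26785}{33077} = 3 \cdot \frac{1}{549} - \frac{2435}{3007} = \frac{1}{183} - \frac{2435}{3007} = - \frac{442598}{550281}$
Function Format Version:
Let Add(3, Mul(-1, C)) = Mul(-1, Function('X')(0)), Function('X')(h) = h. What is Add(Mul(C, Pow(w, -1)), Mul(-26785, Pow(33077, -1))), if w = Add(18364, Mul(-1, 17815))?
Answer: Rational(-442598, 550281) ≈ -0.80431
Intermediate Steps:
C = 3 (C = Add(3, Mul(-1, Mul(-1, 0))) = Add(3, Mul(-1, 0)) = Add(3, 0) = 3)
w = 549 (w = Add(18364, -17815) = 549)
Add(Mul(C, Pow(w, -1)), Mul(-26785, Pow(33077, -1))) = Add(Mul(3, Pow(549, -1)), Mul(-26785, Pow(33077, -1))) = Add(Mul(3, Rational(1, 549)), Mul(-26785, Rational(1, 33077))) = Add(Rational(1, 183), Rational(-2435, 3007)) = Rational(-442598, 550281)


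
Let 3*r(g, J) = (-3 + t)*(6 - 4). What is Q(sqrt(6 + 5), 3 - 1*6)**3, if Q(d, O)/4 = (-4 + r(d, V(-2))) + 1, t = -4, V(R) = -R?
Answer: -778688/27 ≈ -28840.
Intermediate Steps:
r(g, J) = -14/3 (r(g, J) = ((-3 - 4)*(6 - 4))/3 = (-7*2)/3 = (1/3)*(-14) = -14/3)
Q(d, O) = -92/3 (Q(d, O) = 4*((-4 - 14/3) + 1) = 4*(-26/3 + 1) = 4*(-23/3) = -92/3)
Q(sqrt(6 + 5), 3 - 1*6)**3 = (-92/3)**3 = -778688/27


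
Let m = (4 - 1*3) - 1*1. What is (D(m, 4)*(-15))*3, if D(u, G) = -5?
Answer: 225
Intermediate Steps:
m = 0 (m = (4 - 3) - 1 = 1 - 1 = 0)
(D(m, 4)*(-15))*3 = -5*(-15)*3 = 75*3 = 225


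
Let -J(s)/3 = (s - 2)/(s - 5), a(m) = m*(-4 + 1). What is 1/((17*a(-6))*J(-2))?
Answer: -7/3672 ≈ -0.0019063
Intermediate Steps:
a(m) = -3*m (a(m) = m*(-3) = -3*m)
J(s) = -3*(-2 + s)/(-5 + s) (J(s) = -3*(s - 2)/(s - 5) = -3*(-2 + s)/(-5 + s))
1/((17*a(-6))*J(-2)) = 1/((17*(-3*(-6)))*(3*(2 - 1*(-2))/(-5 - 2))) = 1/((17*18)*(3*(2 + 2)/(-7))) = 1/(306*(3*(-⅐)*4)) = 1/(306*(-12/7)) = 1/(-3672/7) = -7/3672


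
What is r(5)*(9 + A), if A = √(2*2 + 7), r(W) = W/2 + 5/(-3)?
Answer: 15/2 + 5*√11/6 ≈ 10.264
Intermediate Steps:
r(W) = -5/3 + W/2 (r(W) = W*(½) + 5*(-⅓) = W/2 - 5/3 = -5/3 + W/2)
A = √11 (A = √(4 + 7) = √11 ≈ 3.3166)
r(5)*(9 + A) = (-5/3 + (½)*5)*(9 + √11) = (-5/3 + 5/2)*(9 + √11) = 5*(9 + √11)/6 = 15/2 + 5*√11/6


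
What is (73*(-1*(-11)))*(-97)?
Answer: -77891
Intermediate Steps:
(73*(-1*(-11)))*(-97) = (73*11)*(-97) = 803*(-97) = -77891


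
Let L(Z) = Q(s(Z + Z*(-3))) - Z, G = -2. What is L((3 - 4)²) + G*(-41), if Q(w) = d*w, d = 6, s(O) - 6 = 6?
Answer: 153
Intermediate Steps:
s(O) = 12 (s(O) = 6 + 6 = 12)
Q(w) = 6*w
L(Z) = 72 - Z (L(Z) = 6*12 - Z = 72 - Z)
L((3 - 4)²) + G*(-41) = (72 - (3 - 4)²) - 2*(-41) = (72 - 1*(-1)²) + 82 = (72 - 1*1) + 82 = (72 - 1) + 82 = 71 + 82 = 153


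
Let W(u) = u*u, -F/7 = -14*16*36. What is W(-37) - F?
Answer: -55079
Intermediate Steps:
F = 56448 (F = -7*(-14*16)*36 = -(-1568)*36 = -7*(-8064) = 56448)
W(u) = u**2
W(-37) - F = (-37)**2 - 1*56448 = 1369 - 56448 = -55079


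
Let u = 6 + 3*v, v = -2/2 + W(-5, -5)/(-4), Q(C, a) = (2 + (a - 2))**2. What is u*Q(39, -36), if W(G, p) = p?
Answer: 8748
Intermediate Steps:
Q(C, a) = a**2 (Q(C, a) = (2 + (-2 + a))**2 = a**2)
v = 1/4 (v = -2/2 - 5/(-4) = -2*1/2 - 5*(-1/4) = -1 + 5/4 = 1/4 ≈ 0.25000)
u = 27/4 (u = 6 + 3*(1/4) = 6 + 3/4 = 27/4 ≈ 6.7500)
u*Q(39, -36) = (27/4)*(-36)**2 = (27/4)*1296 = 8748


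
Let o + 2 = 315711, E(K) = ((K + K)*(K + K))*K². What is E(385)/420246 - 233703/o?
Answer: 13872615169960781/66337722207 ≈ 2.0912e+5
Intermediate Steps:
E(K) = 4*K⁴ (E(K) = ((2*K)*(2*K))*K² = (4*K²)*K² = 4*K⁴)
o = 315709 (o = -2 + 315711 = 315709)
E(385)/420246 - 233703/o = (4*385⁴)/420246 - 233703/315709 = (4*21970650625)*(1/420246) - 233703*1/315709 = 87882602500*(1/420246) - 233703/315709 = 43941301250/210123 - 233703/315709 = 13872615169960781/66337722207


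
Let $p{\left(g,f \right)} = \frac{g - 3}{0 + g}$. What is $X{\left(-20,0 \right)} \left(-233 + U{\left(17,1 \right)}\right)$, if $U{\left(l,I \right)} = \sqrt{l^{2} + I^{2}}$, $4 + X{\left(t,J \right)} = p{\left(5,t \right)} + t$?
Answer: $\frac{27494}{5} - \frac{118 \sqrt{290}}{5} \approx 5096.9$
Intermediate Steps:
$p{\left(g,f \right)} = \frac{-3 + g}{g}$
$X{\left(t,J \right)} = - \frac{18}{5} + t$ ($X{\left(t,J \right)} = -4 + \left(\frac{-3 + 5}{5} + t\right) = -4 + \left(\frac{1}{5} \cdot 2 + t\right) = -4 + \left(\frac{2}{5} + t\right) = - \frac{18}{5} + t$)
$U{\left(l,I \right)} = \sqrt{I^{2} + l^{2}}$
$X{\left(-20,0 \right)} \left(-233 + U{\left(17,1 \right)}\right) = \left(- \frac{18}{5} - 20\right) \left(-233 + \sqrt{1^{2} + 17^{2}}\right) = - \frac{118 \left(-233 + \sqrt{1 + 289}\right)}{5} = - \frac{118 \left(-233 + \sqrt{290}\right)}{5} = \frac{27494}{5} - \frac{118 \sqrt{290}}{5}$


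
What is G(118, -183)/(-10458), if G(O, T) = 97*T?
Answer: 5917/3486 ≈ 1.6974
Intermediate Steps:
G(118, -183)/(-10458) = (97*(-183))/(-10458) = -17751*(-1/10458) = 5917/3486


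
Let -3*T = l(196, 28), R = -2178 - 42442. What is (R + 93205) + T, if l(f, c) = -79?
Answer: 145834/3 ≈ 48611.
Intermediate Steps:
R = -44620
T = 79/3 (T = -1/3*(-79) = 79/3 ≈ 26.333)
(R + 93205) + T = (-44620 + 93205) + 79/3 = 48585 + 79/3 = 145834/3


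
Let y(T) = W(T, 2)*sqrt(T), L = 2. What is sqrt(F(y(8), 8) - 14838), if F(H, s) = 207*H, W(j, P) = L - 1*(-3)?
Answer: sqrt(-14838 + 2070*sqrt(2)) ≈ 109.14*I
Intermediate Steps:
W(j, P) = 5 (W(j, P) = 2 - 1*(-3) = 2 + 3 = 5)
y(T) = 5*sqrt(T)
sqrt(F(y(8), 8) - 14838) = sqrt(207*(5*sqrt(8)) - 14838) = sqrt(207*(5*(2*sqrt(2))) - 14838) = sqrt(207*(10*sqrt(2)) - 14838) = sqrt(2070*sqrt(2) - 14838) = sqrt(-14838 + 2070*sqrt(2))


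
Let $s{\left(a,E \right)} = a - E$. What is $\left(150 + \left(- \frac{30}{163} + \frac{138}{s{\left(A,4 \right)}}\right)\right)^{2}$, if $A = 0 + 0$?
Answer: $\frac{1413233649}{106276} \approx 13298.0$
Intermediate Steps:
$A = 0$
$\left(150 + \left(- \frac{30}{163} + \frac{138}{s{\left(A,4 \right)}}\right)\right)^{2} = \left(150 + \left(- \frac{30}{163} + \frac{138}{0 - 4}\right)\right)^{2} = \left(150 + \left(\left(-30\right) \frac{1}{163} + \frac{138}{0 - 4}\right)\right)^{2} = \left(150 + \left(- \frac{30}{163} + \frac{138}{-4}\right)\right)^{2} = \left(150 + \left(- \frac{30}{163} + 138 \left(- \frac{1}{4}\right)\right)\right)^{2} = \left(150 - \frac{11307}{326}\right)^{2} = \left(\frac{37593}{326}\right)^{2} = \frac{1413233649}{106276}$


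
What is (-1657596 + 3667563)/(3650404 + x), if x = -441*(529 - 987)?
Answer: 2009967/3852382 ≈ 0.52175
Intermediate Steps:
x = 201978 (x = -441*(-458) = 201978)
(-1657596 + 3667563)/(3650404 + x) = (-1657596 + 3667563)/(3650404 + 201978) = 2009967/3852382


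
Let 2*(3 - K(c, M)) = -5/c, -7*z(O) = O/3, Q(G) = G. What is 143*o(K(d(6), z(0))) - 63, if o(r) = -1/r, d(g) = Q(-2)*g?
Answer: -7653/67 ≈ -114.22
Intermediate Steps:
z(O) = -O/21 (z(O) = -O/(7*3) = -O/21)
d(g) = -2*g
K(c, M) = 3 + 5/(2*c) (K(c, M) = 3 - (-5)/(2*c) = 3 + 5/(2*c))
143*o(K(d(6), z(0))) - 63 = 143*(-1/(3 + 5/(2*((-2*6))))) - 63 = 143*(-1/(3 + (5/2)/(-12))) - 63 = 143*(-1/(3 + (5/2)*(-1/12))) - 63 = 143*(-1/(3 - 5/24)) - 63 = 143*(-1/67/24) - 63 = 143*(-1*24/67) - 63 = 143*(-24/67) - 63 = -3432/67 - 63 = -7653/67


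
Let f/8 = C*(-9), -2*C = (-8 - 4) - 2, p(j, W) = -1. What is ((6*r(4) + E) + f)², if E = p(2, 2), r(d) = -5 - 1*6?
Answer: 326041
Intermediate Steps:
r(d) = -11 (r(d) = -5 - 6 = -11)
E = -1
C = 7 (C = -((-8 - 4) - 2)/2 = -(-12 - 2)/2 = -½*(-14) = 7)
f = -504 (f = 8*(7*(-9)) = 8*(-63) = -504)
((6*r(4) + E) + f)² = ((6*(-11) - 1) - 504)² = ((-66 - 1) - 504)² = (-67 - 504)² = (-571)² = 326041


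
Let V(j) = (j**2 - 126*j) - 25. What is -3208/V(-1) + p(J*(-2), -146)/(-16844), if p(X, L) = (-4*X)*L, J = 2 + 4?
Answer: -6665092/214761 ≈ -31.035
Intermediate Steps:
V(j) = -25 + j**2 - 126*j
J = 6
p(X, L) = -4*L*X
-3208/V(-1) + p(J*(-2), -146)/(-16844) = -3208/(-25 + (-1)**2 - 126*(-1)) - 4*(-146)*6*(-2)/(-16844) = -3208/(-25 + 1 + 126) - 4*(-146)*(-12)*(-1/16844) = -3208/102 - 7008*(-1/16844) = -3208*1/102 + 1752/4211 = -1604/51 + 1752/4211 = -6665092/214761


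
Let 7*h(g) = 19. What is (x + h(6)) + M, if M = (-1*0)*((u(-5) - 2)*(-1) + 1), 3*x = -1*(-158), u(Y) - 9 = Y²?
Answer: 1163/21 ≈ 55.381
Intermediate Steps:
u(Y) = 9 + Y²
h(g) = 19/7 (h(g) = (⅐)*19 = 19/7)
x = 158/3 (x = (-1*(-158))/3 = (⅓)*158 = 158/3 ≈ 52.667)
M = 0 (M = (-1*0)*(((9 + (-5)²) - 2)*(-1) + 1) = 0*(((9 + 25) - 2)*(-1) + 1) = 0*((34 - 2)*(-1) + 1) = 0*(32*(-1) + 1) = 0*(-32 + 1) = 0*(-31) = 0)
(x + h(6)) + M = (158/3 + 19/7) + 0 = 1163/21 + 0 = 1163/21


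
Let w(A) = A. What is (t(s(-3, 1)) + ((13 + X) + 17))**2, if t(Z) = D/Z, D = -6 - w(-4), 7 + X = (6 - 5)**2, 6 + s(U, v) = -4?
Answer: 14641/25 ≈ 585.64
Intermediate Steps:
s(U, v) = -10 (s(U, v) = -6 - 4 = -10)
X = -6 (X = -7 + (6 - 5)**2 = -7 + 1**2 = -7 + 1 = -6)
D = -2 (D = -6 - 1*(-4) = -6 + 4 = -2)
t(Z) = -2/Z
(t(s(-3, 1)) + ((13 + X) + 17))**2 = (-2/(-10) + ((13 - 6) + 17))**2 = (-2*(-1/10) + (7 + 17))**2 = (1/5 + 24)**2 = (121/5)**2 = 14641/25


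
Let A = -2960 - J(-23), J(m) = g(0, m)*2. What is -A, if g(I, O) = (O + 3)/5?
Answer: 2952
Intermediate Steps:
g(I, O) = 3/5 + O/5 (g(I, O) = (3 + O)/5 = 3/5 + O/5)
J(m) = 6/5 + 2*m/5 (J(m) = (3/5 + m/5)*2 = 6/5 + 2*m/5)
A = -2952 (A = -2960 - (6/5 + (2/5)*(-23)) = -2960 - (6/5 - 46/5) = -2960 - 1*(-8) = -2960 + 8 = -2952)
-A = -1*(-2952) = 2952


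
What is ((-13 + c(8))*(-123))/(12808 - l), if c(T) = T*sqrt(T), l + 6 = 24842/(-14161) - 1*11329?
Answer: 22643439/341913865 - 27868848*sqrt(2)/341913865 ≈ -0.049045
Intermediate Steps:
l = -160539777/14161 (l = -6 + (24842/(-14161) - 1*11329) = -6 + (24842*(-1/14161) - 11329) = -6 + (-24842/14161 - 11329) = -6 - 160454811/14161 = -160539777/14161 ≈ -11337.)
c(T) = T**(3/2)
((-13 + c(8))*(-123))/(12808 - l) = ((-13 + 8**(3/2))*(-123))/(12808 - 1*(-160539777/14161)) = ((-13 + 16*sqrt(2))*(-123))/(12808 + 160539777/14161) = (1599 - 1968*sqrt(2))/(341913865/14161) = (1599 - 1968*sqrt(2))*(14161/341913865) = 22643439/341913865 - 27868848*sqrt(2)/341913865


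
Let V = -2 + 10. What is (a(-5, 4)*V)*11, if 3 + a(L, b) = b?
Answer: 88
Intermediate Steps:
a(L, b) = -3 + b
V = 8
(a(-5, 4)*V)*11 = ((-3 + 4)*8)*11 = (1*8)*11 = 8*11 = 88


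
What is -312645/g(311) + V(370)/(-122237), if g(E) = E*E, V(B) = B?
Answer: -38252573635/11822884877 ≈ -3.2355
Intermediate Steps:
g(E) = E²
-312645/g(311) + V(370)/(-122237) = -312645/(311²) + 370/(-122237) = -312645/96721 + 370*(-1/122237) = -312645*1/96721 - 370/122237 = -312645/96721 - 370/122237 = -38252573635/11822884877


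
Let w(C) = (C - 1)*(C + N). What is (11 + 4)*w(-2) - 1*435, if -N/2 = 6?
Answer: 195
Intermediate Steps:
N = -12 (N = -2*6 = -12)
w(C) = (-1 + C)*(-12 + C) (w(C) = (C - 1)*(C - 12) = (-1 + C)*(-12 + C))
(11 + 4)*w(-2) - 1*435 = (11 + 4)*(12 + (-2)² - 13*(-2)) - 1*435 = 15*(12 + 4 + 26) - 435 = 15*42 - 435 = 630 - 435 = 195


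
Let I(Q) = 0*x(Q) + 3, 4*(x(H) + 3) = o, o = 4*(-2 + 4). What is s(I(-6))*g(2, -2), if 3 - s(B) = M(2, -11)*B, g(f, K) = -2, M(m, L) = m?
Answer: 6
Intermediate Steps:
o = 8 (o = 4*2 = 8)
x(H) = -1 (x(H) = -3 + (1/4)*8 = -3 + 2 = -1)
I(Q) = 3 (I(Q) = 0*(-1) + 3 = 0 + 3 = 3)
s(B) = 3 - 2*B
s(I(-6))*g(2, -2) = (3 - 2*3)*(-2) = (3 - 6)*(-2) = -3*(-2) = 6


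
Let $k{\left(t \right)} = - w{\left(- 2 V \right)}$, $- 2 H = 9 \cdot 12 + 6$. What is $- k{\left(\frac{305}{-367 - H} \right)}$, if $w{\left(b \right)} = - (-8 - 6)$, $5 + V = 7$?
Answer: $14$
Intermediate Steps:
$V = 2$ ($V = -5 + 7 = 2$)
$H = -57$ ($H = - \frac{9 \cdot 12 + 6}{2} = - \frac{108 + 6}{2} = \left(- \frac{1}{2}\right) 114 = -57$)
$w{\left(b \right)} = 14$ ($w{\left(b \right)} = \left(-1\right) \left(-14\right) = 14$)
$k{\left(t \right)} = -14$ ($k{\left(t \right)} = \left(-1\right) 14 = -14$)
$- k{\left(\frac{305}{-367 - H} \right)} = \left(-1\right) \left(-14\right) = 14$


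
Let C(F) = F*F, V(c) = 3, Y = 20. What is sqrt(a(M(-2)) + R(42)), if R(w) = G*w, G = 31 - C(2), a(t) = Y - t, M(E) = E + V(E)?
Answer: sqrt(1153) ≈ 33.956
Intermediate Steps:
C(F) = F**2
M(E) = 3 + E (M(E) = E + 3 = 3 + E)
a(t) = 20 - t
G = 27 (G = 31 - 1*2**2 = 31 - 1*4 = 31 - 4 = 27)
R(w) = 27*w
sqrt(a(M(-2)) + R(42)) = sqrt((20 - (3 - 2)) + 27*42) = sqrt((20 - 1*1) + 1134) = sqrt((20 - 1) + 1134) = sqrt(19 + 1134) = sqrt(1153)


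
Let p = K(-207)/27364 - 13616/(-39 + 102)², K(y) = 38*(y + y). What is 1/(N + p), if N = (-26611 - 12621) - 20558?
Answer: -27151929/1623522592043 ≈ -1.6724e-5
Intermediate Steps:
K(y) = 76*y (K(y) = 38*(2*y) = 76*y)
p = -108757133/27151929 (p = (76*(-207))/27364 - 13616/(-39 + 102)² = -15732*1/27364 - 13616/(63²) = -3933/6841 - 13616/3969 = -108757133/27151929 ≈ -4.0055)
N = -59790 (N = -39232 - 20558 = -59790)
1/(N + p) = 1/(-59790 - 108757133/27151929) = 1/(-1623522592043/27151929) = -27151929/1623522592043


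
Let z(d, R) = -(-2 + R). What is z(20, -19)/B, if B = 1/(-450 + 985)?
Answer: 11235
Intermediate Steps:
z(d, R) = 2 - R
B = 1/535 ≈ 0.0018692
z(20, -19)/B = (2 - 1*(-19))/(1/535) = (2 + 19)*535 = 21*535 = 11235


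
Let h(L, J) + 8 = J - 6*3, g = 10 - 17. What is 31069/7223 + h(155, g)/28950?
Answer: 299736397/69701950 ≈ 4.3003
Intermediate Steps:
g = -7
h(L, J) = -26 + J (h(L, J) = -8 + (J - 6*3) = -8 + (J - 18) = -8 + (-18 + J) = -26 + J)
31069/7223 + h(155, g)/28950 = 31069/7223 + (-26 - 7)/28950 = 31069*(1/7223) - 33*1/28950 = 31069/7223 - 11/9650 = 299736397/69701950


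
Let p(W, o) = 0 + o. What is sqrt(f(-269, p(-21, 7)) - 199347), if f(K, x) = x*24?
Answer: 9*I*sqrt(2459) ≈ 446.29*I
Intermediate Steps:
p(W, o) = o
f(K, x) = 24*x
sqrt(f(-269, p(-21, 7)) - 199347) = sqrt(24*7 - 199347) = sqrt(168 - 199347) = sqrt(-199179) = 9*I*sqrt(2459)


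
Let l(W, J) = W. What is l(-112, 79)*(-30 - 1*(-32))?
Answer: -224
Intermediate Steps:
l(-112, 79)*(-30 - 1*(-32)) = -112*(-30 - 1*(-32)) = -112*(-30 + 32) = -112*2 = -224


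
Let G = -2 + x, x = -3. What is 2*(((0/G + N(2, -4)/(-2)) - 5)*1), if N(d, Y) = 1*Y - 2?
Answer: -4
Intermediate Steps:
N(d, Y) = -2 + Y (N(d, Y) = Y - 2 = -2 + Y)
G = -5 (G = -2 - 3 = -5)
2*(((0/G + N(2, -4)/(-2)) - 5)*1) = 2*(((0/(-5) + (-2 - 4)/(-2)) - 5)*1) = 2*(((0*(-⅕) - 6*(-½)) - 5)*1) = 2*(((0 + 3) - 5)*1) = 2*((3 - 5)*1) = 2*(-2*1) = 2*(-2) = -4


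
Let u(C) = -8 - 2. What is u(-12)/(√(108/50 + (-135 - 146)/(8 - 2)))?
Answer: 50*I*√40206/6701 ≈ 1.4962*I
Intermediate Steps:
u(C) = -10
u(-12)/(√(108/50 + (-135 - 146)/(8 - 2))) = -10/√(108/50 + (-135 - 146)/(8 - 2)) = -10/√(108*(1/50) - 281/6) = -10/√(54/25 - 281*⅙) = -10/√(54/25 - 281/6) = -10*(-5*I*√40206/6701) = -(-50)*I*√40206/6701 = 50*I*√40206/6701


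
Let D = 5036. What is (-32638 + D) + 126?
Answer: -27476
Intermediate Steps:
(-32638 + D) + 126 = (-32638 + 5036) + 126 = -27602 + 126 = -27476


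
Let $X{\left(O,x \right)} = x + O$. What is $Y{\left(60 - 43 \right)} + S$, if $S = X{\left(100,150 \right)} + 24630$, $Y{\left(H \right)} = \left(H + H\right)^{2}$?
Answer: $26036$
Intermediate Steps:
$X{\left(O,x \right)} = O + x$
$Y{\left(H \right)} = 4 H^{2}$ ($Y{\left(H \right)} = \left(2 H\right)^{2} = 4 H^{2}$)
$S = 24880$ ($S = \left(100 + 150\right) + 24630 = 250 + 24630 = 24880$)
$Y{\left(60 - 43 \right)} + S = 4 \left(60 - 43\right)^{2} + 24880 = 4 \cdot 17^{2} + 24880 = 4 \cdot 289 + 24880 = 1156 + 24880 = 26036$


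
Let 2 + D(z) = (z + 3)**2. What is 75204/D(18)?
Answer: 75204/439 ≈ 171.31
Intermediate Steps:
D(z) = -2 + (3 + z)**2 (D(z) = -2 + (z + 3)**2 = -2 + (3 + z)**2)
75204/D(18) = 75204/(-2 + (3 + 18)**2) = 75204/(-2 + 21**2) = 75204/(-2 + 441) = 75204/439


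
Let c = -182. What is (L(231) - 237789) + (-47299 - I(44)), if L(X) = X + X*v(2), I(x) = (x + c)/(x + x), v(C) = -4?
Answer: -12574295/44 ≈ -2.8578e+5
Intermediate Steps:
I(x) = (-182 + x)/(2*x) (I(x) = (x - 182)/(x + x) = (-182 + x)/((2*x)) = (-182 + x)*(1/(2*x)) = (-182 + x)/(2*x))
L(X) = -3*X (L(X) = X + X*(-4) = X - 4*X = -3*X)
(L(231) - 237789) + (-47299 - I(44)) = (-3*231 - 237789) + (-47299 - (-182 + 44)/(2*44)) = (-693 - 237789) + (-47299 - (-138)/(2*44)) = -238482 + (-47299 - 1*(-69/44)) = -238482 + (-47299 + 69/44) = -238482 - 2081087/44 = -12574295/44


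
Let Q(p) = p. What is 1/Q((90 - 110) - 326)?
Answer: -1/346 ≈ -0.0028902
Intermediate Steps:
1/Q((90 - 110) - 326) = 1/((90 - 110) - 326) = 1/(-20 - 326) = 1/(-346) = -1/346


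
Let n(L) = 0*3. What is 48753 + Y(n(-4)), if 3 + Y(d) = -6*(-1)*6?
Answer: 48786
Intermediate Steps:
n(L) = 0
Y(d) = 33 (Y(d) = -3 - 6*(-1)*6 = -3 + 6*6 = -3 + 36 = 33)
48753 + Y(n(-4)) = 48753 + 33 = 48786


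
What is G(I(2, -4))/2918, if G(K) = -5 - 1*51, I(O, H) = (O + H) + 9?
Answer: -28/1459 ≈ -0.019191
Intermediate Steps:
I(O, H) = 9 + H + O (I(O, H) = (H + O) + 9 = 9 + H + O)
G(K) = -56 (G(K) = -5 - 51 = -56)
G(I(2, -4))/2918 = -56/2918 = -56*1/2918 = -28/1459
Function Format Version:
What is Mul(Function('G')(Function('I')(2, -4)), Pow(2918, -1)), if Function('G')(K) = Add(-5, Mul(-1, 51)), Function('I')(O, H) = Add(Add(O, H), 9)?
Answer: Rational(-28, 1459) ≈ -0.019191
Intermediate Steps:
Function('I')(O, H) = Add(9, H, O) (Function('I')(O, H) = Add(Add(H, O), 9) = Add(9, H, O))
Function('G')(K) = -56 (Function('G')(K) = Add(-5, -51) = -56)
Mul(Function('G')(Function('I')(2, -4)), Pow(2918, -1)) = Mul(-56, Pow(2918, -1)) = Mul(-56, Rational(1, 2918)) = Rational(-28, 1459)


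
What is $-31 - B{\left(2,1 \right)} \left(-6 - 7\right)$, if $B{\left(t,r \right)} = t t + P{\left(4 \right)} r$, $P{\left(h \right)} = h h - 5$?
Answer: $164$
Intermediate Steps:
$P{\left(h \right)} = -5 + h^{2}$ ($P{\left(h \right)} = h^{2} - 5 = -5 + h^{2}$)
$B{\left(t,r \right)} = t^{2} + 11 r$ ($B{\left(t,r \right)} = t t + \left(-5 + 4^{2}\right) r = t^{2} + \left(-5 + 16\right) r = t^{2} + 11 r$)
$-31 - B{\left(2,1 \right)} \left(-6 - 7\right) = -31 - \left(2^{2} + 11 \cdot 1\right) \left(-6 - 7\right) = -31 - \left(4 + 11\right) \left(-13\right) = -31 - 15 \left(-13\right) = -31 - -195 = -31 + 195 = 164$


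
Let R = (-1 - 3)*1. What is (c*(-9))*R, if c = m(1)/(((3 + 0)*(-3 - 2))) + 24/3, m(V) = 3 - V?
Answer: 1416/5 ≈ 283.20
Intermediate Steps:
R = -4 (R = -4*1 = -4)
c = 118/15 (c = (3 - 1*1)/(((3 + 0)*(-3 - 2))) + 24/3 = (3 - 1)/((3*(-5))) + 24*(⅓) = 2/(-15) + 8 = 2*(-1/15) + 8 = -2/15 + 8 = 118/15 ≈ 7.8667)
(c*(-9))*R = ((118/15)*(-9))*(-4) = -354/5*(-4) = 1416/5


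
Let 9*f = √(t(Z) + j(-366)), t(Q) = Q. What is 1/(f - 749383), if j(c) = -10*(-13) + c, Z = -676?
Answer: -20233341/15162521778907 - 12*I*√57/15162521778907 ≈ -1.3344e-6 - 5.9751e-12*I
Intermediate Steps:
j(c) = 130 + c
f = 4*I*√57/9 (f = √(-676 + (130 - 366))/9 = √(-676 - 236)/9 = √(-912)/9 = (4*I*√57)/9 = 4*I*√57/9 ≈ 3.3555*I)
1/(f - 749383) = 1/(4*I*√57/9 - 749383) = 1/(-749383 + 4*I*√57/9)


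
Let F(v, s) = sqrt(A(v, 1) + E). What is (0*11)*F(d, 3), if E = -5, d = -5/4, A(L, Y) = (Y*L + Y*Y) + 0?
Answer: 0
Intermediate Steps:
A(L, Y) = Y**2 + L*Y (A(L, Y) = (L*Y + Y**2) + 0 = (Y**2 + L*Y) + 0 = Y**2 + L*Y)
d = -5/4 (d = -5*1/4 = -5/4 ≈ -1.2500)
F(v, s) = sqrt(-4 + v) (F(v, s) = sqrt(1*(v + 1) - 5) = sqrt(1*(1 + v) - 5) = sqrt((1 + v) - 5) = sqrt(-4 + v))
(0*11)*F(d, 3) = (0*11)*sqrt(-4 - 5/4) = 0*sqrt(-21/4) = 0*(I*sqrt(21)/2) = 0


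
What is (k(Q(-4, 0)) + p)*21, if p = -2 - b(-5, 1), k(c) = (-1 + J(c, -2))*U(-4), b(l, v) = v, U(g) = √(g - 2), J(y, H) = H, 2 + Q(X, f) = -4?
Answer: -63 - 63*I*√6 ≈ -63.0 - 154.32*I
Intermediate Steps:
Q(X, f) = -6 (Q(X, f) = -2 - 4 = -6)
U(g) = √(-2 + g)
k(c) = -3*I*√6 (k(c) = (-1 - 2)*√(-2 - 4) = -3*I*√6)
p = -3 (p = -2 - 1*1 = -2 - 1 = -3)
(k(Q(-4, 0)) + p)*21 = (-3*I*√6 - 3)*21 = (-3 - 3*I*√6)*21 = -63 - 63*I*√6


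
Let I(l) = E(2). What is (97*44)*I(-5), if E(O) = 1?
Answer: 4268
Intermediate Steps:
I(l) = 1
(97*44)*I(-5) = (97*44)*1 = 4268*1 = 4268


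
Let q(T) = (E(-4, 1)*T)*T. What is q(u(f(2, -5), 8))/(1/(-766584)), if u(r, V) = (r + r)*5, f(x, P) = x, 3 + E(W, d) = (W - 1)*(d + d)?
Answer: 3986236800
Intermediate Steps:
E(W, d) = -3 + 2*d*(-1 + W) (E(W, d) = -3 + (W - 1)*(d + d) = -3 + (-1 + W)*(2*d) = -3 + 2*d*(-1 + W))
u(r, V) = 10*r (u(r, V) = (2*r)*5 = 10*r)
q(T) = -13*T² (q(T) = ((-3 - 2*1 + 2*(-4)*1)*T)*T = ((-3 - 2 - 8)*T)*T = (-13*T)*T = -13*T²)
q(u(f(2, -5), 8))/(1/(-766584)) = (-13*(10*2)²)/(1/(-766584)) = (-13*20²)/(-1/766584) = -13*400*(-766584) = -5200*(-766584) = 3986236800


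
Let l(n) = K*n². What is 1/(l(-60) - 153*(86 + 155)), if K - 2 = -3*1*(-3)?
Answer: 1/2727 ≈ 0.00036670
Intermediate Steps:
K = 11 (K = 2 - 3*1*(-3) = 2 - 3*(-3) = 2 + 9 = 11)
l(n) = 11*n²
1/(l(-60) - 153*(86 + 155)) = 1/(11*(-60)² - 153*(86 + 155)) = 1/(11*3600 - 153*241) = 1/(39600 - 36873) = 1/2727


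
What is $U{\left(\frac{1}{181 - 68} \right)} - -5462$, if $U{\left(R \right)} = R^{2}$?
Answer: $\frac{69744279}{12769} \approx 5462.0$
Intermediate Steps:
$U{\left(\frac{1}{181 - 68} \right)} - -5462 = \left(\frac{1}{181 - 68}\right)^{2} - -5462 = \left(\frac{1}{113}\right)^{2} + 5462 = \frac{1}{12769} + 5462 = \frac{69744279}{12769}$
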